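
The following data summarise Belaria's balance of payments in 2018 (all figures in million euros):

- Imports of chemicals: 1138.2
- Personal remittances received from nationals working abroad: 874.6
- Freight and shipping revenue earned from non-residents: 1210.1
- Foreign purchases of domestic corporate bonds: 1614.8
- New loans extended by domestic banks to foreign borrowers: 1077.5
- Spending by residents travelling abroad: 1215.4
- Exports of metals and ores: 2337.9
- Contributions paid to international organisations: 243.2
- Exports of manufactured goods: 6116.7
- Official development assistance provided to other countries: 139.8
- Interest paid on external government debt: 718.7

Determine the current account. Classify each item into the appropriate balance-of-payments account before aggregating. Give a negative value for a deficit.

7084.0

Goods: 2337.9 + 6116.7 - 1138.2 = 7316.4
Services: 1210.1 - 1215.4 = -5.3
Primary income: -718.7
Secondary income: -243.2 + 874.6 - 139.8 = 491.6
Current account = 7316.4 + (-5.3) + (-718.7) + 491.6 = 7084.0
(Excluded from the current account — financial account: foreign purchases of domestic corporate bonds 1614.8, new loans extended by domestic banks to foreign borrowers 1077.5.)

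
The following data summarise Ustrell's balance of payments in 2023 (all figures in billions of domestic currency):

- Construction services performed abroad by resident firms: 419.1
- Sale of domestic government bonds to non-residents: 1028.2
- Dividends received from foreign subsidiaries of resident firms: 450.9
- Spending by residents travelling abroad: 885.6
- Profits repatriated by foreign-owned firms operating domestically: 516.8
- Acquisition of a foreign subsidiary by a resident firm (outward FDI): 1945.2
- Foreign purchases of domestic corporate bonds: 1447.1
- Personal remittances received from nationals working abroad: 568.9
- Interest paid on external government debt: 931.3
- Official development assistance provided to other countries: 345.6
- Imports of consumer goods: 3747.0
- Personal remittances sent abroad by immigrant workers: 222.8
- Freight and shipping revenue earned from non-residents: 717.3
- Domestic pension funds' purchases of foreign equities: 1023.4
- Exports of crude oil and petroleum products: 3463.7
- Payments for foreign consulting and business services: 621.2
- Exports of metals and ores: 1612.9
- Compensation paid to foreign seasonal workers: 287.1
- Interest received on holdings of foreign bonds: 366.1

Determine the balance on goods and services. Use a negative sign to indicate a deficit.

Goods: -3747.0 + 1612.9 + 3463.7 = 1329.6
Services: -885.6 + 419.1 + 717.3 - 621.2 = -370.4
Trade balance = 1329.6 + (-370.4) = 959.2
(Excluded from the trade balance — financial account: sale of domestic government bonds to non-residents 1028.2, acquisition of a foreign subsidiary by a resident firm (outward FDI) 1945.2, foreign purchases of domestic corporate bonds 1447.1, domestic pension funds' purchases of foreign equities 1023.4; primary income: dividends received from foreign subsidiaries of resident firms 450.9, profits repatriated by foreign-owned firms operating domestically 516.8, interest paid on external government debt 931.3, compensation paid to foreign seasonal workers 287.1, interest received on holdings of foreign bonds 366.1; secondary income: personal remittances received from nationals working abroad 568.9, official development assistance provided to other countries 345.6, personal remittances sent abroad by immigrant workers 222.8.)

959.2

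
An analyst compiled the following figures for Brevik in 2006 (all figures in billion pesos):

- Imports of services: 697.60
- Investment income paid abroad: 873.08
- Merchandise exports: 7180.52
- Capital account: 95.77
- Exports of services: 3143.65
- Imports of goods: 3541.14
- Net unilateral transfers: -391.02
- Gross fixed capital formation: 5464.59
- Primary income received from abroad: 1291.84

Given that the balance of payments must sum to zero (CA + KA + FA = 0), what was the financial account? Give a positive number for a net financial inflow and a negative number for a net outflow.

-6208.94

Goods balance = 7180.52 - 3541.14 = 3639.38
Services balance = 3143.65 - 697.60 = 2446.05
Trade balance (goods + services) = 3639.38 + 2446.05 = 6085.43
Net primary income = 1291.84 - 873.08 = 418.76
Net secondary income = -391.02
Current account = 6085.43 + 418.76 + (-391.02) = 6113.17
Financial account = -(6113.17 + 95.77) = -6208.94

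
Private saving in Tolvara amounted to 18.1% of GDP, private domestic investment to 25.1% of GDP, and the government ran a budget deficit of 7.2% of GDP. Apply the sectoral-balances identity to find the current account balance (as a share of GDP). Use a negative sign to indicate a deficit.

By the sectoral-balances identity, CA = (S_private - I) + (T - G).
Private balance = 18.1 - 25.1 = -7.0
Government balance (T - G) = -7.2
CA = -7.0 + (-7.2) = -14.2

-14.2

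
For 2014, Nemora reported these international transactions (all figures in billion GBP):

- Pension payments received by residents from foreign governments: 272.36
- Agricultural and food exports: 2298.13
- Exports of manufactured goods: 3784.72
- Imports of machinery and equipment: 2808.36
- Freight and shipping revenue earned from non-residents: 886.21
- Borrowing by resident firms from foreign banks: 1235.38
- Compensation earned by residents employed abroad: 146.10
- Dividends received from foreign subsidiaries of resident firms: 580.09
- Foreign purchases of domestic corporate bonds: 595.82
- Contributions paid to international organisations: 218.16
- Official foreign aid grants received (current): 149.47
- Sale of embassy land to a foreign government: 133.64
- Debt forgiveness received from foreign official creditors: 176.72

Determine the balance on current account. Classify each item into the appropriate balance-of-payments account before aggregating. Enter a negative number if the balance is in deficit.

5090.56

Goods: 3784.72 + 2298.13 - 2808.36 = 3274.49
Services: 886.21
Primary income: 146.10 + 580.09 = 726.19
Secondary income: -218.16 + 272.36 + 149.47 = 203.67
Current account = 3274.49 + 886.21 + 726.19 + 203.67 = 5090.56
(Excluded from the current account — financial account: borrowing by resident firms from foreign banks 1235.38, foreign purchases of domestic corporate bonds 595.82; capital account: sale of embassy land to a foreign government 133.64, debt forgiveness received from foreign official creditors 176.72.)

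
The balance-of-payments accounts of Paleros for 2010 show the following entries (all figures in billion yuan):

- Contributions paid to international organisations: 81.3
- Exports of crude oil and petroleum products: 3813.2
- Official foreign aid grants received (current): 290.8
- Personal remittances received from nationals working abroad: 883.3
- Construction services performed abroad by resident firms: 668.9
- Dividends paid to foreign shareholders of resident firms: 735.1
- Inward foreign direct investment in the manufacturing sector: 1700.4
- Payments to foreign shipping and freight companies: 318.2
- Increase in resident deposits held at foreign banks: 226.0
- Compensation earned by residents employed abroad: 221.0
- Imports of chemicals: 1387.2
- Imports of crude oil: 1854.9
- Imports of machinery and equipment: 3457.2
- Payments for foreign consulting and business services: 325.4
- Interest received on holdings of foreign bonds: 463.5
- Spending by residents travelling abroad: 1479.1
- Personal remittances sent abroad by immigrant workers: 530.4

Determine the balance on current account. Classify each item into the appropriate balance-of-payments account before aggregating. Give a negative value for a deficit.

Goods: 3813.2 - 1854.9 - 3457.2 - 1387.2 = -2886.1
Services: 668.9 - 1479.1 - 325.4 - 318.2 = -1453.8
Primary income: 463.5 + 221.0 - 735.1 = -50.6
Secondary income: 883.3 + 290.8 - 81.3 - 530.4 = 562.4
Current account = (-2886.1) + (-1453.8) + (-50.6) + 562.4 = -3828.1
(Excluded from the current account — financial account: inward foreign direct investment in the manufacturing sector 1700.4, increase in resident deposits held at foreign banks 226.0.)

-3828.1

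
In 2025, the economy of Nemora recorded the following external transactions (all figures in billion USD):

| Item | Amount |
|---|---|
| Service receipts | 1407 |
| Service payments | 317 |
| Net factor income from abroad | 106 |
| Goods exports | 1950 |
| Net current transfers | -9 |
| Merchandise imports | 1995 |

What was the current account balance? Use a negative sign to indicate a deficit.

Goods balance = 1950 - 1995 = -45
Services balance = 1407 - 317 = 1090
Trade balance (goods + services) = -45 + 1090 = 1045
Net primary income = 106
Net secondary income = -9
Current account = 1045 + 106 + (-9) = 1142

1142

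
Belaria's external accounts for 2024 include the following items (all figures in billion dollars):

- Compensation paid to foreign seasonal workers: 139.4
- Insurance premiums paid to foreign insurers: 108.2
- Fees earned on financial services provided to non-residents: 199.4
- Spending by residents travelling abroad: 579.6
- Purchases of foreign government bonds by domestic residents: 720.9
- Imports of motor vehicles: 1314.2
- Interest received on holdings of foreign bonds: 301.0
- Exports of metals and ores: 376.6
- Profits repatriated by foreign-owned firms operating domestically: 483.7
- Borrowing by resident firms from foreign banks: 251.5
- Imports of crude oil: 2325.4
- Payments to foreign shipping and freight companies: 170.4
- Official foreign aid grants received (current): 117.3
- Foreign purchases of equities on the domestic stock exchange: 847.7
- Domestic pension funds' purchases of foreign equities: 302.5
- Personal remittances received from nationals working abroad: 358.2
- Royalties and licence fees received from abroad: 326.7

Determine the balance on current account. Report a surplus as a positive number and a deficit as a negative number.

Goods: -2325.4 - 1314.2 + 376.6 = -3263.0
Services: 199.4 - 170.4 - 579.6 + 326.7 - 108.2 = -332.1
Primary income: 301.0 - 483.7 - 139.4 = -322.1
Secondary income: 358.2 + 117.3 = 475.5
Current account = (-3263.0) + (-332.1) + (-322.1) + 475.5 = -3441.7
(Excluded from the current account — financial account: purchases of foreign government bonds by domestic residents 720.9, borrowing by resident firms from foreign banks 251.5, foreign purchases of equities on the domestic stock exchange 847.7, domestic pension funds' purchases of foreign equities 302.5.)

-3441.7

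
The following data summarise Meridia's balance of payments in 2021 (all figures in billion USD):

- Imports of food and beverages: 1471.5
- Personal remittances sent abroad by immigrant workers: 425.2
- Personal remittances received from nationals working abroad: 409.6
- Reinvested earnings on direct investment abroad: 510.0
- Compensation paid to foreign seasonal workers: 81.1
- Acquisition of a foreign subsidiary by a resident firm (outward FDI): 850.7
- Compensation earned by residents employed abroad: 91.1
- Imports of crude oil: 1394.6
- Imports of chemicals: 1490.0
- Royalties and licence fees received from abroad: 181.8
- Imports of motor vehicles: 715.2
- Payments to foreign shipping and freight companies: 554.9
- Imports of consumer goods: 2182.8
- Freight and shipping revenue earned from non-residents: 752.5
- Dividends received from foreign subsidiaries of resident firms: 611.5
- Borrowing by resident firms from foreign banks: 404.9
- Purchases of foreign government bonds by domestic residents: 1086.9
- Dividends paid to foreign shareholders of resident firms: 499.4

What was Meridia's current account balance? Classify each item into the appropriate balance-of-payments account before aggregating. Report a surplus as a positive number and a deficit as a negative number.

-6258.2

Goods: -2182.8 - 1490.0 - 1394.6 - 1471.5 - 715.2 = -7254.1
Services: -554.9 + 181.8 + 752.5 = 379.4
Primary income: 510.0 - 499.4 - 81.1 + 611.5 + 91.1 = 632.1
Secondary income: -425.2 + 409.6 = -15.6
Current account = (-7254.1) + 379.4 + 632.1 + (-15.6) = -6258.2
(Excluded from the current account — financial account: acquisition of a foreign subsidiary by a resident firm (outward FDI) 850.7, borrowing by resident firms from foreign banks 404.9, purchases of foreign government bonds by domestic residents 1086.9.)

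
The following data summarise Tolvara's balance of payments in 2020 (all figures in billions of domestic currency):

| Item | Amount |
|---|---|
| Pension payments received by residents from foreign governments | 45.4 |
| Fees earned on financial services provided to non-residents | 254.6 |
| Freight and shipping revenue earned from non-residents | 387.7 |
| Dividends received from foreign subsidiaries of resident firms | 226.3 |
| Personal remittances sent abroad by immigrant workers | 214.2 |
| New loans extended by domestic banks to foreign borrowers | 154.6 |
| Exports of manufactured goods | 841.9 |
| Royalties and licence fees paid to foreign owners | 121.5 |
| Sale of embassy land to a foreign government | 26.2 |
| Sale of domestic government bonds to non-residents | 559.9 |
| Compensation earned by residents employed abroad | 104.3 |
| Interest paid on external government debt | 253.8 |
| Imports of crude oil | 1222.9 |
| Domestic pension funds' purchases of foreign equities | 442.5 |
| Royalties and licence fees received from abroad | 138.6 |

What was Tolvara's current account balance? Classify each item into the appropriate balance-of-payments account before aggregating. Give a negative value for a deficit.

186.4

Goods: -1222.9 + 841.9 = -381.0
Services: 387.7 + 254.6 - 121.5 + 138.6 = 659.4
Primary income: 226.3 + 104.3 - 253.8 = 76.8
Secondary income: -214.2 + 45.4 = -168.8
Current account = (-381.0) + 659.4 + 76.8 + (-168.8) = 186.4
(Excluded from the current account — financial account: new loans extended by domestic banks to foreign borrowers 154.6, sale of domestic government bonds to non-residents 559.9, domestic pension funds' purchases of foreign equities 442.5; capital account: sale of embassy land to a foreign government 26.2.)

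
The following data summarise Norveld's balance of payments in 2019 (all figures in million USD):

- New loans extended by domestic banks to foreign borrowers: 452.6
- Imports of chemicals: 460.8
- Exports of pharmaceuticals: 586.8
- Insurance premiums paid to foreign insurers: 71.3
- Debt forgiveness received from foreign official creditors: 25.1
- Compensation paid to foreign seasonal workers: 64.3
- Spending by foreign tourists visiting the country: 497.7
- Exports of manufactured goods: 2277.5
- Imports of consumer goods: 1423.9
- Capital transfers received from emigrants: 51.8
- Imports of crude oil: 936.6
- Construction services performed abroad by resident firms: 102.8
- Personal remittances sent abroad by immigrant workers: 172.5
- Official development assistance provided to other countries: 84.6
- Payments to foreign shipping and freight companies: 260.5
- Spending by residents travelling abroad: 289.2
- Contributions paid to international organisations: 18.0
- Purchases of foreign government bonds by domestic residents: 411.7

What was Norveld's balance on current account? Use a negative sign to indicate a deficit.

-316.9

Goods: -936.6 + 586.8 + 2277.5 - 460.8 - 1423.9 = 43.0
Services: 497.7 + 102.8 - 71.3 - 289.2 - 260.5 = -20.5
Primary income: -64.3
Secondary income: -172.5 - 18.0 - 84.6 = -275.1
Current account = 43.0 + (-20.5) + (-64.3) + (-275.1) = -316.9
(Excluded from the current account — financial account: new loans extended by domestic banks to foreign borrowers 452.6, purchases of foreign government bonds by domestic residents 411.7; capital account: debt forgiveness received from foreign official creditors 25.1, capital transfers received from emigrants 51.8.)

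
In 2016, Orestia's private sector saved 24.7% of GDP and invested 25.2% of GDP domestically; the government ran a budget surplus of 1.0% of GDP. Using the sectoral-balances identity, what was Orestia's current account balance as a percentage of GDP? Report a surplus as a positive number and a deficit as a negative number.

By the sectoral-balances identity, CA = (S_private - I) + (T - G).
Private balance = 24.7 - 25.2 = -0.5
Government balance (T - G) = 1.0
CA = -0.5 + 1.0 = 0.5

0.5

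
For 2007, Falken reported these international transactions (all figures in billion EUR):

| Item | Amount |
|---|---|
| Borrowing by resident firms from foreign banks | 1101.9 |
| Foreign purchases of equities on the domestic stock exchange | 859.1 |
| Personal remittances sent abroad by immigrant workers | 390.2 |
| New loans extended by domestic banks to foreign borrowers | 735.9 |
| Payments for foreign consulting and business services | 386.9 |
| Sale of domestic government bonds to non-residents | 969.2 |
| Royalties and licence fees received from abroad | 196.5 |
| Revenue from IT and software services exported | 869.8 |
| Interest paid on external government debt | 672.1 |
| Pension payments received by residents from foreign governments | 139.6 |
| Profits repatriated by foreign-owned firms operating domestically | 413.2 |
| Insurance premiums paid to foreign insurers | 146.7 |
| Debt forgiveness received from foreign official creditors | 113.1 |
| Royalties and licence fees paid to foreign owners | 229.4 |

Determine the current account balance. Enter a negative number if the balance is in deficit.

Services: -146.7 + 869.8 + 196.5 - 386.9 - 229.4 = 303.3
Primary income: -413.2 - 672.1 = -1085.3
Secondary income: -390.2 + 139.6 = -250.6
Current account = 303.3 + (-1085.3) + (-250.6) = -1032.6
(Excluded from the current account — financial account: borrowing by resident firms from foreign banks 1101.9, foreign purchases of equities on the domestic stock exchange 859.1, new loans extended by domestic banks to foreign borrowers 735.9, sale of domestic government bonds to non-residents 969.2; capital account: debt forgiveness received from foreign official creditors 113.1.)

-1032.6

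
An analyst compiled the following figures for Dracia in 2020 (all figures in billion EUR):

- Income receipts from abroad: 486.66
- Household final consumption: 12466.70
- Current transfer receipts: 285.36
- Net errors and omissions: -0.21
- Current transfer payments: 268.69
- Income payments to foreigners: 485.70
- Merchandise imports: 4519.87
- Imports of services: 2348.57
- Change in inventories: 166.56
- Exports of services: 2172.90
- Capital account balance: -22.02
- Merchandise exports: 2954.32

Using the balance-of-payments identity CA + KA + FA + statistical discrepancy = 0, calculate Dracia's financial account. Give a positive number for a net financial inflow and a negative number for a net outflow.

1745.82

Goods balance = 2954.32 - 4519.87 = -1565.55
Services balance = 2172.90 - 2348.57 = -175.67
Trade balance (goods + services) = -1565.55 + (-175.67) = -1741.22
Net primary income = 486.66 - 485.70 = 0.96
Net secondary income = 285.36 - 268.69 = 16.67
Current account = -1741.22 + 0.96 + 16.67 = -1723.59
Financial account = -(-1723.59 + (-22.02) + (-0.21)) = 1745.82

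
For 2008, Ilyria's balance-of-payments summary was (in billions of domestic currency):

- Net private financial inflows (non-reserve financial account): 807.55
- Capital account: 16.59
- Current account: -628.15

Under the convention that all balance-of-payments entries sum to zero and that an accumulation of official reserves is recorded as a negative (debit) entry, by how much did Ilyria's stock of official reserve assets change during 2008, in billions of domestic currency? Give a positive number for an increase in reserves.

Official reserve transactions balance = -((-628.15) + 16.59 + 807.55) = -195.99
An accumulation of reserves is recorded as a debit (negative entry), so the change in the stock of reserves is the negative of that balance.
Change in official reserves = -(-195.99) = 195.99

195.99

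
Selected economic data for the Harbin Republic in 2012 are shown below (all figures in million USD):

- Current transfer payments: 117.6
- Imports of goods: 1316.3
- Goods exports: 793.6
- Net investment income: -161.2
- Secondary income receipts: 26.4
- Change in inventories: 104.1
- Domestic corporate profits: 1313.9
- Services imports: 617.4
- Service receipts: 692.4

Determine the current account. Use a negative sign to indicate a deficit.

Goods balance = 793.6 - 1316.3 = -522.7
Services balance = 692.4 - 617.4 = 75.0
Trade balance (goods + services) = -522.7 + 75.0 = -447.7
Net primary income = -161.2
Net secondary income = 26.4 - 117.6 = -91.2
Current account = -447.7 + (-161.2) + (-91.2) = -700.1

-700.1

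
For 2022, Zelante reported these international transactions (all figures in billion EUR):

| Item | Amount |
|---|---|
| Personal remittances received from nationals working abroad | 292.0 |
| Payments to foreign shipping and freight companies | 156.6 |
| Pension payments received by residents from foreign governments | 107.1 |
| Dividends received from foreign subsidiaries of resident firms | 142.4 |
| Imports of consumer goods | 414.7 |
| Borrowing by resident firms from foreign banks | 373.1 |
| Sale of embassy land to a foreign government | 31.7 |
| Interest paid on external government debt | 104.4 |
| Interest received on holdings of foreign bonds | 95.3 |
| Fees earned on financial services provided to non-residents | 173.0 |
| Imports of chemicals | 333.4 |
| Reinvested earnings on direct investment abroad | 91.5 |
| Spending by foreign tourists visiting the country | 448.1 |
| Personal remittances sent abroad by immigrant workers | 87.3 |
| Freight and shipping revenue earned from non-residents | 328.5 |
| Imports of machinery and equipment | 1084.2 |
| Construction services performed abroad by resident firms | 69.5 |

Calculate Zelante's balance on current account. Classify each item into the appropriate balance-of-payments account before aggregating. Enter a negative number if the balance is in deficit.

-433.2

Goods: -333.4 - 414.7 - 1084.2 = -1832.3
Services: 69.5 - 156.6 + 328.5 + 173.0 + 448.1 = 862.5
Primary income: 91.5 - 104.4 + 95.3 + 142.4 = 224.8
Secondary income: -87.3 + 292.0 + 107.1 = 311.8
Current account = (-1832.3) + 862.5 + 224.8 + 311.8 = -433.2
(Excluded from the current account — financial account: borrowing by resident firms from foreign banks 373.1; capital account: sale of embassy land to a foreign government 31.7.)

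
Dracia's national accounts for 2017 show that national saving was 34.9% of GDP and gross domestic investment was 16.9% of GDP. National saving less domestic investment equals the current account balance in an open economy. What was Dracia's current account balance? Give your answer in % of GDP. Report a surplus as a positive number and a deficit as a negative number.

S - I = CA (net lending to the rest of the world).
CA = S - I = 34.9 - 16.9 = 18.0

18.0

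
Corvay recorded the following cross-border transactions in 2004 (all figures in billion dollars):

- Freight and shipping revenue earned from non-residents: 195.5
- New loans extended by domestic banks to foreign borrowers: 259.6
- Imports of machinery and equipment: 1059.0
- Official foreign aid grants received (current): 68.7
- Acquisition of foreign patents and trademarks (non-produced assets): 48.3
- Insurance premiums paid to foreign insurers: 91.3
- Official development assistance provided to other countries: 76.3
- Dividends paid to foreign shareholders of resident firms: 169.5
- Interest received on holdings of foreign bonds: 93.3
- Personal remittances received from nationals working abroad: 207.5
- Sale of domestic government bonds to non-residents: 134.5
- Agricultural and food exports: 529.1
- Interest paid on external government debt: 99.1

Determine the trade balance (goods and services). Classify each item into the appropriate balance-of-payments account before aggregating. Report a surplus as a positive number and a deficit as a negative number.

-425.7

Goods: 529.1 - 1059.0 = -529.9
Services: -91.3 + 195.5 = 104.2
Trade balance = -529.9 + 104.2 = -425.7
(Excluded from the trade balance — financial account: new loans extended by domestic banks to foreign borrowers 259.6, sale of domestic government bonds to non-residents 134.5; secondary income: official foreign aid grants received (current) 68.7, official development assistance provided to other countries 76.3, personal remittances received from nationals working abroad 207.5; capital account: acquisition of foreign patents and trademarks (non-produced assets) 48.3; primary income: dividends paid to foreign shareholders of resident firms 169.5, interest received on holdings of foreign bonds 93.3, interest paid on external government debt 99.1.)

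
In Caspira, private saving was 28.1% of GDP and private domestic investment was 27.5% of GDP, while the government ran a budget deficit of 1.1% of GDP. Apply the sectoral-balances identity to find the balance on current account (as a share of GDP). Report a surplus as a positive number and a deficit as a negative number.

-0.5

By the sectoral-balances identity, CA = (S_private - I) + (T - G).
Private balance = 28.1 - 27.5 = 0.6
Government balance (T - G) = -1.1
CA = 0.6 + (-1.1) = -0.5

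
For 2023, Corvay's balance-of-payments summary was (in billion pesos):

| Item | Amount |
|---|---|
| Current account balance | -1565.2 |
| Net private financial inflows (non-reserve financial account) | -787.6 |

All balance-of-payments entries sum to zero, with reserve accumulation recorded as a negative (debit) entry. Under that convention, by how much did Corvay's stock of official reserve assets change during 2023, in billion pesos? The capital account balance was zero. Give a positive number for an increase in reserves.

Official reserve transactions balance = -((-1565.2) + (-787.6)) = 2352.8
An accumulation of reserves is recorded as a debit (negative entry), so the change in the stock of reserves is the negative of that balance.
Change in official reserves = -(2352.8) = -2352.8

-2352.8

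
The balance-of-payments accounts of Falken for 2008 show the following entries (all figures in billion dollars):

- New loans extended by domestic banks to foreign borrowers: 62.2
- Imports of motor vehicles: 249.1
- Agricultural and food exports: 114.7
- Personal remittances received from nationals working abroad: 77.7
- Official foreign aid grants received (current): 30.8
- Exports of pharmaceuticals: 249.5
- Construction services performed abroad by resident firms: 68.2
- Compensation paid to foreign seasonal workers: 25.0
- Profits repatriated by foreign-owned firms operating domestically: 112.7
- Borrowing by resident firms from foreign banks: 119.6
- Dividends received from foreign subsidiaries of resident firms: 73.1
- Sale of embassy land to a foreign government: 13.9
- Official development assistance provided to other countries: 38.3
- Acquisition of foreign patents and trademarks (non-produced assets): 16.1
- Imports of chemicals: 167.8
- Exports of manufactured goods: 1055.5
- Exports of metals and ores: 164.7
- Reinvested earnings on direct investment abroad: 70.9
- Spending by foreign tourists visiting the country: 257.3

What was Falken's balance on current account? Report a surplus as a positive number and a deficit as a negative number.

1569.5

Goods: 114.7 - 167.8 + 1055.5 + 249.5 - 249.1 + 164.7 = 1167.5
Services: 257.3 + 68.2 = 325.5
Primary income: 73.1 + 70.9 - 25.0 - 112.7 = 6.3
Secondary income: 77.7 - 38.3 + 30.8 = 70.2
Current account = 1167.5 + 325.5 + 6.3 + 70.2 = 1569.5
(Excluded from the current account — financial account: new loans extended by domestic banks to foreign borrowers 62.2, borrowing by resident firms from foreign banks 119.6; capital account: sale of embassy land to a foreign government 13.9, acquisition of foreign patents and trademarks (non-produced assets) 16.1.)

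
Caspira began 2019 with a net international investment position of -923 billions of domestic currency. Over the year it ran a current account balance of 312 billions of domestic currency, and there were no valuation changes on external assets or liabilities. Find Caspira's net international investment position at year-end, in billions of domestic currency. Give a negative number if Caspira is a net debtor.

-611

With no valuation effects, change in NIIP = current account = 312
End-of-year NIIP = -923 + 312 = -611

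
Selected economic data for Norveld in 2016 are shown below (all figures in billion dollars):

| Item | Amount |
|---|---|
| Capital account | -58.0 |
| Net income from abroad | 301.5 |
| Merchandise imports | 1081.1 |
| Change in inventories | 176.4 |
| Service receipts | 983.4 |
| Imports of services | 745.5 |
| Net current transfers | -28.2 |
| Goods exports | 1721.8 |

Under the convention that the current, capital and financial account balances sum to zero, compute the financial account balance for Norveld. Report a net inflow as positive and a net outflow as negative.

-1093.9

Goods balance = 1721.8 - 1081.1 = 640.7
Services balance = 983.4 - 745.5 = 237.9
Trade balance (goods + services) = 640.7 + 237.9 = 878.6
Net primary income = 301.5
Net secondary income = -28.2
Current account = 878.6 + 301.5 + (-28.2) = 1151.9
Financial account = -(1151.9 + (-58.0)) = -1093.9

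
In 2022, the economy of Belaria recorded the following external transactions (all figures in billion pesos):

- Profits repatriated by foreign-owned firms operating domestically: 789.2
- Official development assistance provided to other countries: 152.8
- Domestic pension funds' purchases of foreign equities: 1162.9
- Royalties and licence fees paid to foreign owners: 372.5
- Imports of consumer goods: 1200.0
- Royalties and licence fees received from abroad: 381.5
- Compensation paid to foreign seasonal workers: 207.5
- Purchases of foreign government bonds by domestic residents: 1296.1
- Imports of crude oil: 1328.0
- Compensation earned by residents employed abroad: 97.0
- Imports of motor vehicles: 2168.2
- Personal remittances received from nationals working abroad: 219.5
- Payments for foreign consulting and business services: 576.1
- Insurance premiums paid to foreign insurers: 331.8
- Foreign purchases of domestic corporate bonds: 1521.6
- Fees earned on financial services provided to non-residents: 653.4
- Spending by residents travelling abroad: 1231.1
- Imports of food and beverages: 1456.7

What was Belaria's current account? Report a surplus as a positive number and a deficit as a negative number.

-8462.5

Goods: -1328.0 - 1456.7 - 1200.0 - 2168.2 = -6152.9
Services: -372.5 + 381.5 - 1231.1 + 653.4 - 331.8 - 576.1 = -1476.6
Primary income: 97.0 - 207.5 - 789.2 = -899.7
Secondary income: -152.8 + 219.5 = 66.7
Current account = (-6152.9) + (-1476.6) + (-899.7) + 66.7 = -8462.5
(Excluded from the current account — financial account: domestic pension funds' purchases of foreign equities 1162.9, purchases of foreign government bonds by domestic residents 1296.1, foreign purchases of domestic corporate bonds 1521.6.)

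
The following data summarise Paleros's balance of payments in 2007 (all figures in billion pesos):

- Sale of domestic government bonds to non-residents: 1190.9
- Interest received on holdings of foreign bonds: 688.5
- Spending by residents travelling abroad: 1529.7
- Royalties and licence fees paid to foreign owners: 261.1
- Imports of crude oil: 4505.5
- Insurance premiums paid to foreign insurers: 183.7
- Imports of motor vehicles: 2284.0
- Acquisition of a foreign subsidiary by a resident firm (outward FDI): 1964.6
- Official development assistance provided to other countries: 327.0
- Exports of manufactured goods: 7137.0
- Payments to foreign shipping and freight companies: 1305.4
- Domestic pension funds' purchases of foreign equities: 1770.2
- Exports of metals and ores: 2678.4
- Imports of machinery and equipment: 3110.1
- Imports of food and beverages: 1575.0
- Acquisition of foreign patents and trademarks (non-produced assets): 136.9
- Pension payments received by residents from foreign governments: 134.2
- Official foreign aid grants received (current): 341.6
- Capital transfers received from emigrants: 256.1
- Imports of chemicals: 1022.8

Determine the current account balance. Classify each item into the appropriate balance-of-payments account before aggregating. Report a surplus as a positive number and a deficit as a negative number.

-5124.6

Goods: 2678.4 - 3110.1 - 2284.0 - 4505.5 - 1022.8 - 1575.0 + 7137.0 = -2682.0
Services: -261.1 - 1305.4 - 1529.7 - 183.7 = -3279.9
Primary income: 688.5
Secondary income: 341.6 - 327.0 + 134.2 = 148.8
Current account = (-2682.0) + (-3279.9) + 688.5 + 148.8 = -5124.6
(Excluded from the current account — financial account: sale of domestic government bonds to non-residents 1190.9, acquisition of a foreign subsidiary by a resident firm (outward FDI) 1964.6, domestic pension funds' purchases of foreign equities 1770.2; capital account: acquisition of foreign patents and trademarks (non-produced assets) 136.9, capital transfers received from emigrants 256.1.)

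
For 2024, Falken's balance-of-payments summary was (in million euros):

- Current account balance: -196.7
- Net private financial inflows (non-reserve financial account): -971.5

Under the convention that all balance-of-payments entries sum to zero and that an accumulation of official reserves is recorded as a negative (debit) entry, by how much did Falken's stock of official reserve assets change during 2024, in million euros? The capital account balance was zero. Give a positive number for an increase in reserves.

-1168.2

Official reserve transactions balance = -((-196.7) + (-971.5)) = 1168.2
An accumulation of reserves is recorded as a debit (negative entry), so the change in the stock of reserves is the negative of that balance.
Change in official reserves = -(1168.2) = -1168.2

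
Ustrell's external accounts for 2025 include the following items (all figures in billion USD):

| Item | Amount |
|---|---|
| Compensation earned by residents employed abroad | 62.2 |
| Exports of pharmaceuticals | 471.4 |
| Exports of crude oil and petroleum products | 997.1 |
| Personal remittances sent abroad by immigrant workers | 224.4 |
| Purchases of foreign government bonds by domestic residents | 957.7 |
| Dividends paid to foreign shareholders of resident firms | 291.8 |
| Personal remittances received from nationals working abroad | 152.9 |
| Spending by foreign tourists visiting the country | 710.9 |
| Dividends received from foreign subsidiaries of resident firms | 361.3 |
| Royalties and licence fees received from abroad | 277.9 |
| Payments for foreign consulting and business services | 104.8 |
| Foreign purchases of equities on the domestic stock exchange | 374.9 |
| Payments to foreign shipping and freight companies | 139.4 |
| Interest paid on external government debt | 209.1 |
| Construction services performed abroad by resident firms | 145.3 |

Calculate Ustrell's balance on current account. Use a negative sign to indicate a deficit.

Goods: 997.1 + 471.4 = 1468.5
Services: 277.9 + 145.3 + 710.9 - 139.4 - 104.8 = 889.9
Primary income: 361.3 - 291.8 + 62.2 - 209.1 = -77.4
Secondary income: 152.9 - 224.4 = -71.5
Current account = 1468.5 + 889.9 + (-77.4) + (-71.5) = 2209.5
(Excluded from the current account — financial account: purchases of foreign government bonds by domestic residents 957.7, foreign purchases of equities on the domestic stock exchange 374.9.)

2209.5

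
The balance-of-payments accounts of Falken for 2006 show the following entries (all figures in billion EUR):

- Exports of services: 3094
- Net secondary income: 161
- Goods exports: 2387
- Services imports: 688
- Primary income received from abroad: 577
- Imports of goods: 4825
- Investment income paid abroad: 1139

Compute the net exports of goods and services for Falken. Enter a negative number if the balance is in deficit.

Goods balance = 2387 - 4825 = -2438
Services balance = 3094 - 688 = 2406
Trade balance (goods + services) = -2438 + 2406 = -32

-32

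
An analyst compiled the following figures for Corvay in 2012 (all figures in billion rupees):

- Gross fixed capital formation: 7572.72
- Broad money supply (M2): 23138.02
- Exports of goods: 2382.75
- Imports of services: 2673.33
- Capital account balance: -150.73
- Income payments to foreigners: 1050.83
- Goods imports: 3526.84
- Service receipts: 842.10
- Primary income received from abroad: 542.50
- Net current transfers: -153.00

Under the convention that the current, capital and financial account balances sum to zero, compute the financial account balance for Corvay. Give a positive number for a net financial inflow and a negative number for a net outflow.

Goods balance = 2382.75 - 3526.84 = -1144.09
Services balance = 842.10 - 2673.33 = -1831.23
Trade balance (goods + services) = -1144.09 + (-1831.23) = -2975.32
Net primary income = 542.50 - 1050.83 = -508.33
Net secondary income = -153.00
Current account = -2975.32 + (-508.33) + (-153.00) = -3636.65
Financial account = -(-3636.65 + (-150.73)) = 3787.38

3787.38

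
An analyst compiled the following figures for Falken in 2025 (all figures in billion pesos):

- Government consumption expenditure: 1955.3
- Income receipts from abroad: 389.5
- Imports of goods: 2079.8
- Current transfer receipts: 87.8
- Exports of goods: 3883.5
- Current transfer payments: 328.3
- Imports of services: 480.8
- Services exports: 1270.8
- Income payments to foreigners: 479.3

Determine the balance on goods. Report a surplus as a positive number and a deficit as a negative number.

1803.7

Goods balance = 3883.5 - 2079.8 = 1803.7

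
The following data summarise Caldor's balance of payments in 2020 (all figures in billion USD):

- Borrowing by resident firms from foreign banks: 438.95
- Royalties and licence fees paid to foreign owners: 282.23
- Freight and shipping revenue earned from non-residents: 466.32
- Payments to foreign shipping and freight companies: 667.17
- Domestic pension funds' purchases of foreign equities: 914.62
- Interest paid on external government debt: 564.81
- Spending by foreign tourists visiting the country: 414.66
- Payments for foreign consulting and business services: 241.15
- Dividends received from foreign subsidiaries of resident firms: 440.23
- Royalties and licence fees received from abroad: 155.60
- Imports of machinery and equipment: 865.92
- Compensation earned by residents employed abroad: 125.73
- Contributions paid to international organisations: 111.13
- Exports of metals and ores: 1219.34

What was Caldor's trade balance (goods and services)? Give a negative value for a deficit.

Goods: 1219.34 - 865.92 = 353.42
Services: 466.32 - 282.23 + 414.66 - 667.17 + 155.60 - 241.15 = -153.97
Trade balance = 353.42 + (-153.97) = 199.45
(Excluded from the trade balance — financial account: borrowing by resident firms from foreign banks 438.95, domestic pension funds' purchases of foreign equities 914.62; primary income: interest paid on external government debt 564.81, dividends received from foreign subsidiaries of resident firms 440.23, compensation earned by residents employed abroad 125.73; secondary income: contributions paid to international organisations 111.13.)

199.45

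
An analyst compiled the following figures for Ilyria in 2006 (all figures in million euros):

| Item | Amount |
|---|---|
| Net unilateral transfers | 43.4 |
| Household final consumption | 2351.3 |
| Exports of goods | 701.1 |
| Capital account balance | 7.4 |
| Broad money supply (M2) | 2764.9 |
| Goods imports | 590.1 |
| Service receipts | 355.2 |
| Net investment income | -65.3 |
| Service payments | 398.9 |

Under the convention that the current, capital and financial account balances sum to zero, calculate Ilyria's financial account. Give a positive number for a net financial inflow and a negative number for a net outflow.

-52.8

Goods balance = 701.1 - 590.1 = 111.0
Services balance = 355.2 - 398.9 = -43.7
Trade balance (goods + services) = 111.0 + (-43.7) = 67.3
Net primary income = -65.3
Net secondary income = 43.4
Current account = 67.3 + (-65.3) + 43.4 = 45.4
Financial account = -(45.4 + 7.4) = -52.8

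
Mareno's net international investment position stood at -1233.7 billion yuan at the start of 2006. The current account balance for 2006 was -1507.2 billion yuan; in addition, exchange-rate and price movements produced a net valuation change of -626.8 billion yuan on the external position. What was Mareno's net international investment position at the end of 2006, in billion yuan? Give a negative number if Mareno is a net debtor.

Change in NIIP = current account + net valuation change = -1507.2 + (-626.8) = -2134.0
End-of-year NIIP = -1233.7 + (-2134.0) = -3367.7

-3367.7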